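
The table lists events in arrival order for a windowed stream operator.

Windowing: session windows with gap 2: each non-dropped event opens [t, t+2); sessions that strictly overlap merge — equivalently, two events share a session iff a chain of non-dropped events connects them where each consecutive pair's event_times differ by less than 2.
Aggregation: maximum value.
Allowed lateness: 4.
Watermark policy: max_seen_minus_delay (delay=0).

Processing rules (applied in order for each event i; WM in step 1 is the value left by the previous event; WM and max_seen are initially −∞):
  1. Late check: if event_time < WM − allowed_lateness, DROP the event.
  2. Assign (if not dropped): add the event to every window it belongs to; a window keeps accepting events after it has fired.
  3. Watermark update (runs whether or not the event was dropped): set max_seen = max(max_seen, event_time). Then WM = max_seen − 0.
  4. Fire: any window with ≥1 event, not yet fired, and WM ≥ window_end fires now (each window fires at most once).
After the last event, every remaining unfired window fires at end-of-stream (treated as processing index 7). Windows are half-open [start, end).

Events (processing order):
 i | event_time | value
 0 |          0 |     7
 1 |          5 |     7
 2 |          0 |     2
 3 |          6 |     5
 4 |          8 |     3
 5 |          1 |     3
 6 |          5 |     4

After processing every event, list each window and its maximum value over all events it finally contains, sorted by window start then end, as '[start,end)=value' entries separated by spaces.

[0,2)=7 [5,8)=7 [8,10)=3

i=0 t=0 v=7: → [0,2); WM=0
i=1 t=5 v=7: → [5,7); WM=5
i=2 t=0 v=2: DROP (t<5-4); WM=5
i=3 t=6 v=5: → [5,8); WM=6
i=4 t=8 v=3: → [8,10); WM=8
i=5 t=1 v=3: DROP (t<8-4); WM=8
i=6 t=5 v=4: → [5,8); WM=8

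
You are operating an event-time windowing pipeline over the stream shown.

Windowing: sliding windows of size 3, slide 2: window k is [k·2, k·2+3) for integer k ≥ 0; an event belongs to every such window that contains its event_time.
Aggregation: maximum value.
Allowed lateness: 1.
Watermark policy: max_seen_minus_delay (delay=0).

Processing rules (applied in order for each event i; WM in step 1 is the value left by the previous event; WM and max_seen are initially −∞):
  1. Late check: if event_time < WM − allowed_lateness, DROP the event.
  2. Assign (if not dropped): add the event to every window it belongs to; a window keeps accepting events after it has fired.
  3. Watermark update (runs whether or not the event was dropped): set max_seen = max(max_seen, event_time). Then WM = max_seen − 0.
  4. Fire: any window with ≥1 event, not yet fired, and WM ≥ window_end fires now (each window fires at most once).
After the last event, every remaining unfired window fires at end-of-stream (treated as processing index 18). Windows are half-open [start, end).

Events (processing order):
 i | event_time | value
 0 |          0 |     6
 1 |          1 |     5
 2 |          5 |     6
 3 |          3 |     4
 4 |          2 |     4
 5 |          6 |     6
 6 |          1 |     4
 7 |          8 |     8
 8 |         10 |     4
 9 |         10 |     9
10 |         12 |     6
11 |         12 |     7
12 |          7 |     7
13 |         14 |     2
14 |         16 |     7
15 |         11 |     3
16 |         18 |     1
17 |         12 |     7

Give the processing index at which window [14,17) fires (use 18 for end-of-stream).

16

i=0 t=0 v=6: → [0,3); WM=0
i=1 t=1 v=5: → [0,3); WM=1
i=2 t=5 v=6: → [4,7); WM=5; [0,3) fires=6
i=3 t=3 v=4: DROP (t<5-1); WM=5
i=4 t=2 v=4: DROP (t<5-1); WM=5
i=5 t=6 v=6: → [6,9),[4,7); WM=6
i=6 t=1 v=4: DROP (t<6-1); WM=6
i=7 t=8 v=8: → [8,11),[6,9); WM=8; [4,7) fires=6
i=8 t=10 v=4: → [10,13),[8,11); WM=10; [6,9) fires=8
i=9 t=10 v=9: → [10,13),[8,11); WM=10
i=10 t=12 v=6: → [12,15),[10,13); WM=12; [8,11) fires=9
i=11 t=12 v=7: → [12,15),[10,13); WM=12
i=12 t=7 v=7: DROP (t<12-1); WM=12
i=13 t=14 v=2: → [14,17),[12,15); WM=14; [10,13) fires=9
i=14 t=16 v=7: → [16,19),[14,17); WM=16; [12,15) fires=7
i=15 t=11 v=3: DROP (t<16-1); WM=16
i=16 t=18 v=1: → [18,21),[16,19); WM=18; [14,17) fires=7
i=17 t=12 v=7: DROP (t<18-1); WM=18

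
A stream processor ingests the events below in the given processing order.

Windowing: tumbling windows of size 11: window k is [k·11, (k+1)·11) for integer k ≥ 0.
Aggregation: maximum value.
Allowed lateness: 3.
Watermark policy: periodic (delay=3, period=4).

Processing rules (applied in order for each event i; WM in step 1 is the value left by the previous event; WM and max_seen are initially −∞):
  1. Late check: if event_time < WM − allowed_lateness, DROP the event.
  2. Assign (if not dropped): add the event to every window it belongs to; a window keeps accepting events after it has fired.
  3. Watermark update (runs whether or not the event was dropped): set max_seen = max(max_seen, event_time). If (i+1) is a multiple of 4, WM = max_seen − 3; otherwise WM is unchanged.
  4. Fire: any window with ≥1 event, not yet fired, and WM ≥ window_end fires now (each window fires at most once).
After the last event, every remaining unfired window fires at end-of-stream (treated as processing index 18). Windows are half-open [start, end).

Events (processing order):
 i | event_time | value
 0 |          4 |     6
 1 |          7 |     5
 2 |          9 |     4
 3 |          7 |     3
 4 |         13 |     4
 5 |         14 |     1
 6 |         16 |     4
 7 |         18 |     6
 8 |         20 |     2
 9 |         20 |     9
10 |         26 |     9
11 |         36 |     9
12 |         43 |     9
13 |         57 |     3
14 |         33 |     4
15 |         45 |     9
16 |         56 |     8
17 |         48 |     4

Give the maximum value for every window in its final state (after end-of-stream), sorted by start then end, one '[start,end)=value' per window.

[0,11)=6 [11,22)=9 [22,33)=9 [33,44)=9 [44,55)=9 [55,66)=8

i=0 t=4 v=6: → [0,11); WM=−∞
i=1 t=7 v=5: → [0,11); WM=−∞
i=2 t=9 v=4: → [0,11); WM=−∞
i=3 t=7 v=3: → [0,11); WM=6
i=4 t=13 v=4: → [11,22); WM=6
i=5 t=14 v=1: → [11,22); WM=6
i=6 t=16 v=4: → [11,22); WM=6
i=7 t=18 v=6: → [11,22); WM=15; [0,11) fires=6
i=8 t=20 v=2: → [11,22); WM=15
i=9 t=20 v=9: → [11,22); WM=15
i=10 t=26 v=9: → [22,33); WM=15
i=11 t=36 v=9: → [33,44); WM=33; [11,22) fires=9 [22,33) fires=9
i=12 t=43 v=9: → [33,44); WM=33
i=13 t=57 v=3: → [55,66); WM=33
i=14 t=33 v=4: → [33,44); WM=33
i=15 t=45 v=9: → [44,55); WM=54; [33,44) fires=9
i=16 t=56 v=8: → [55,66); WM=54
i=17 t=48 v=4: DROP (t<54-3); WM=54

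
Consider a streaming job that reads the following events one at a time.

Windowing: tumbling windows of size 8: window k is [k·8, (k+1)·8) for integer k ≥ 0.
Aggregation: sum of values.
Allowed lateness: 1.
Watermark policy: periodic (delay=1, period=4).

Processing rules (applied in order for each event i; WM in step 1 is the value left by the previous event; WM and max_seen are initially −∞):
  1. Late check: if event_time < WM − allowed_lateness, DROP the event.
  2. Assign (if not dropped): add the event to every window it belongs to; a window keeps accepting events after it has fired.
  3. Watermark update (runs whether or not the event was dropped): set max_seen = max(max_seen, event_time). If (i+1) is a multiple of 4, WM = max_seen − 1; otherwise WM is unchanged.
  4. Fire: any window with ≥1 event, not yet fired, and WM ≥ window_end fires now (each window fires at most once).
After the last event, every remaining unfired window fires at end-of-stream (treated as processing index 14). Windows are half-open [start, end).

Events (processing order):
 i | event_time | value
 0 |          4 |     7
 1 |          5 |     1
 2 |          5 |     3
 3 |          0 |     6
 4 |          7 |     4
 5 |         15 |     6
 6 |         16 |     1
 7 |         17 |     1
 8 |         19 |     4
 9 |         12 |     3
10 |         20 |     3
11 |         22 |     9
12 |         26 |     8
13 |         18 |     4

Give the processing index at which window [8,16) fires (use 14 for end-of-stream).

7

i=0 t=4 v=7: → [0,8); WM=−∞
i=1 t=5 v=1: → [0,8); WM=−∞
i=2 t=5 v=3: → [0,8); WM=−∞
i=3 t=0 v=6: → [0,8); WM=4
i=4 t=7 v=4: → [0,8); WM=4
i=5 t=15 v=6: → [8,16); WM=4
i=6 t=16 v=1: → [16,24); WM=4
i=7 t=17 v=1: → [16,24); WM=16; [0,8) fires=21 [8,16) fires=6
i=8 t=19 v=4: → [16,24); WM=16
i=9 t=12 v=3: DROP (t<16-1); WM=16
i=10 t=20 v=3: → [16,24); WM=16
i=11 t=22 v=9: → [16,24); WM=21
i=12 t=26 v=8: → [24,32); WM=21
i=13 t=18 v=4: DROP (t<21-1); WM=21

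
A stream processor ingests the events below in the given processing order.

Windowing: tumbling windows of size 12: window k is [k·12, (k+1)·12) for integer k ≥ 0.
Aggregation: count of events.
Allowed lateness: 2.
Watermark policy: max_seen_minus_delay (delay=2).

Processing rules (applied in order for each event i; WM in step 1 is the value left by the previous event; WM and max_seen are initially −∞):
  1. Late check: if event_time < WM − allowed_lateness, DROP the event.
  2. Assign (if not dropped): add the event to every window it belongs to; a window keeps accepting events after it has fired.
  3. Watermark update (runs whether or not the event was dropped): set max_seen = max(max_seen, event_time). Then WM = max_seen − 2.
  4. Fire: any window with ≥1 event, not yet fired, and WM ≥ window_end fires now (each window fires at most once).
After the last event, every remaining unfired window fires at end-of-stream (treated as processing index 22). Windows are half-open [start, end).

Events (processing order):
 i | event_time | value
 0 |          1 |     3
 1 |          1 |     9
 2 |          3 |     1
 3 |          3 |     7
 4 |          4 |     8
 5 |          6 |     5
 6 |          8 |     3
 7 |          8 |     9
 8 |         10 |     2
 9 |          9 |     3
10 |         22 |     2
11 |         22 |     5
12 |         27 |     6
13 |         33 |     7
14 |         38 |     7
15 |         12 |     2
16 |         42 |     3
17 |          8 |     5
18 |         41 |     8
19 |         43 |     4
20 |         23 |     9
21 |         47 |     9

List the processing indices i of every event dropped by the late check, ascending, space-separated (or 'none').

i=0 t=1 v=3: → [0,12); WM=-1
i=1 t=1 v=9: → [0,12); WM=-1
i=2 t=3 v=1: → [0,12); WM=1
i=3 t=3 v=7: → [0,12); WM=1
i=4 t=4 v=8: → [0,12); WM=2
i=5 t=6 v=5: → [0,12); WM=4
i=6 t=8 v=3: → [0,12); WM=6
i=7 t=8 v=9: → [0,12); WM=6
i=8 t=10 v=2: → [0,12); WM=8
i=9 t=9 v=3: → [0,12); WM=8
i=10 t=22 v=2: → [12,24); WM=20; [0,12) fires=10
i=11 t=22 v=5: → [12,24); WM=20
i=12 t=27 v=6: → [24,36); WM=25; [12,24) fires=2
i=13 t=33 v=7: → [24,36); WM=31
i=14 t=38 v=7: → [36,48); WM=36; [24,36) fires=2
i=15 t=12 v=2: DROP (t<36-2); WM=36
i=16 t=42 v=3: → [36,48); WM=40
i=17 t=8 v=5: DROP (t<40-2); WM=40
i=18 t=41 v=8: → [36,48); WM=40
i=19 t=43 v=4: → [36,48); WM=41
i=20 t=23 v=9: DROP (t<41-2); WM=41
i=21 t=47 v=9: → [36,48); WM=45

15 17 20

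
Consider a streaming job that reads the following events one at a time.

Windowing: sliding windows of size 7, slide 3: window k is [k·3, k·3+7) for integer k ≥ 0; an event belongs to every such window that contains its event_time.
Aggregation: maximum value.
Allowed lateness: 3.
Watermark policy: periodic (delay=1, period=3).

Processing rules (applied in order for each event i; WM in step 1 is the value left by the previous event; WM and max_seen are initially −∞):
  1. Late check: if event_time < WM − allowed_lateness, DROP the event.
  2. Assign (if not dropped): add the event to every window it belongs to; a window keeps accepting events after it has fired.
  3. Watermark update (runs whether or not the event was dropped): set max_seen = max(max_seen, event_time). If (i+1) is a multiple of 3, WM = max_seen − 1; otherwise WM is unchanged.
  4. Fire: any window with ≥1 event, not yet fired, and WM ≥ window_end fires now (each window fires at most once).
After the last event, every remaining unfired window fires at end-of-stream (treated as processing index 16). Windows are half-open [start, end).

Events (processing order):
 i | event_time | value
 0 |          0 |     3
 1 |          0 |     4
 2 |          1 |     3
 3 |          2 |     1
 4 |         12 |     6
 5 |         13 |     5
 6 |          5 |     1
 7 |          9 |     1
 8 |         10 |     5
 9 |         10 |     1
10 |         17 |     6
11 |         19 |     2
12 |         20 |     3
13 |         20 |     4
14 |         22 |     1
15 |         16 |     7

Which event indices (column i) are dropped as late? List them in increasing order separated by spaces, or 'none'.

i=0 t=0 v=3: → [0,7); WM=−∞
i=1 t=0 v=4: → [0,7); WM=−∞
i=2 t=1 v=3: → [0,7); WM=0
i=3 t=2 v=1: → [0,7); WM=0
i=4 t=12 v=6: → [12,19),[9,16),[6,13); WM=0
i=5 t=13 v=5: → [12,19),[9,16); WM=12; [0,7) fires=4
i=6 t=5 v=1: DROP (t<12-3); WM=12
i=7 t=9 v=1: → [9,16),[6,13),[3,10); WM=12; [3,10) fires=1
i=8 t=10 v=5: → [9,16),[6,13); WM=12
i=9 t=10 v=1: → [9,16),[6,13); WM=12
i=10 t=17 v=6: → [15,22),[12,19); WM=12
i=11 t=19 v=2: → [18,25),[15,22); WM=18; [6,13) fires=6 [9,16) fires=6
i=12 t=20 v=3: → [18,25),[15,22); WM=18
i=13 t=20 v=4: → [18,25),[15,22); WM=18
i=14 t=22 v=1: → [21,28),[18,25); WM=21; [12,19) fires=6
i=15 t=16 v=7: DROP (t<21-3); WM=21

6 15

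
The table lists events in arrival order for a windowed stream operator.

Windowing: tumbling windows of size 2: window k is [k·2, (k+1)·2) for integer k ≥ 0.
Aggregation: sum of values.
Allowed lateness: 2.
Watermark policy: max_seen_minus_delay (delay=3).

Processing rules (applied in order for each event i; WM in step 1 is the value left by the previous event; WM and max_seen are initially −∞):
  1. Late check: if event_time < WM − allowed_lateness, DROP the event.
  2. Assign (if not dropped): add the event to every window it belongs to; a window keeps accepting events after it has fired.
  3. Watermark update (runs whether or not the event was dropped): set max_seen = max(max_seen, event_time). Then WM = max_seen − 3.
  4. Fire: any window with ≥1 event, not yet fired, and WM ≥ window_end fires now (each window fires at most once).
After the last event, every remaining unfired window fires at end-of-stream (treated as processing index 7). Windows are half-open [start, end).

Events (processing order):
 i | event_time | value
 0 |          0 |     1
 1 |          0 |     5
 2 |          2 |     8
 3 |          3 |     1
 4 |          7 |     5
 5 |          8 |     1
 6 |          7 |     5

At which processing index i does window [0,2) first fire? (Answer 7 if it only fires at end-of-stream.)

i=0 t=0 v=1: → [0,2); WM=-3
i=1 t=0 v=5: → [0,2); WM=-3
i=2 t=2 v=8: → [2,4); WM=-1
i=3 t=3 v=1: → [2,4); WM=0
i=4 t=7 v=5: → [6,8); WM=4; [0,2) fires=6 [2,4) fires=9
i=5 t=8 v=1: → [8,10); WM=5
i=6 t=7 v=5: → [6,8); WM=5

4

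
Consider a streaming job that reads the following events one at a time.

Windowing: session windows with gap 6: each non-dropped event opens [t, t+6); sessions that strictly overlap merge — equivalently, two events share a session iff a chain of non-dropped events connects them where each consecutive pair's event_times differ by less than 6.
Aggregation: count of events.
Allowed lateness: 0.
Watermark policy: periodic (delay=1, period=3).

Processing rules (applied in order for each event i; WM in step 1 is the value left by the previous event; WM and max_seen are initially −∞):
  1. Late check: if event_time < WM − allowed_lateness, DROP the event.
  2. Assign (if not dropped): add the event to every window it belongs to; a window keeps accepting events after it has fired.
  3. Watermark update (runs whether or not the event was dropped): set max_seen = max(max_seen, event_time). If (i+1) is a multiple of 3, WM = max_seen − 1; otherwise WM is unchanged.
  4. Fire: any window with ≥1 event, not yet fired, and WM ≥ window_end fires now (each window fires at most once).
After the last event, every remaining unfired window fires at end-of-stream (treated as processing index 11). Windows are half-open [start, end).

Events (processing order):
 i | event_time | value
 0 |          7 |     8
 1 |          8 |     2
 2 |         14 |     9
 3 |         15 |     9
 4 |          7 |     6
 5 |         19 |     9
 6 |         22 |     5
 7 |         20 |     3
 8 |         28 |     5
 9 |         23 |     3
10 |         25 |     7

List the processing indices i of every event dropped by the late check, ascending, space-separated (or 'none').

i=0 t=7 v=8: → [7,13); WM=−∞
i=1 t=8 v=2: → [7,14); WM=−∞
i=2 t=14 v=9: → [14,20); WM=13
i=3 t=15 v=9: → [14,21); WM=13
i=4 t=7 v=6: DROP (t<13-0); WM=13
i=5 t=19 v=9: → [14,25); WM=18
i=6 t=22 v=5: → [14,28); WM=18
i=7 t=20 v=3: → [14,28); WM=18
i=8 t=28 v=5: → [28,34); WM=27
i=9 t=23 v=3: DROP (t<27-0); WM=27
i=10 t=25 v=7: DROP (t<27-0); WM=27

4 9 10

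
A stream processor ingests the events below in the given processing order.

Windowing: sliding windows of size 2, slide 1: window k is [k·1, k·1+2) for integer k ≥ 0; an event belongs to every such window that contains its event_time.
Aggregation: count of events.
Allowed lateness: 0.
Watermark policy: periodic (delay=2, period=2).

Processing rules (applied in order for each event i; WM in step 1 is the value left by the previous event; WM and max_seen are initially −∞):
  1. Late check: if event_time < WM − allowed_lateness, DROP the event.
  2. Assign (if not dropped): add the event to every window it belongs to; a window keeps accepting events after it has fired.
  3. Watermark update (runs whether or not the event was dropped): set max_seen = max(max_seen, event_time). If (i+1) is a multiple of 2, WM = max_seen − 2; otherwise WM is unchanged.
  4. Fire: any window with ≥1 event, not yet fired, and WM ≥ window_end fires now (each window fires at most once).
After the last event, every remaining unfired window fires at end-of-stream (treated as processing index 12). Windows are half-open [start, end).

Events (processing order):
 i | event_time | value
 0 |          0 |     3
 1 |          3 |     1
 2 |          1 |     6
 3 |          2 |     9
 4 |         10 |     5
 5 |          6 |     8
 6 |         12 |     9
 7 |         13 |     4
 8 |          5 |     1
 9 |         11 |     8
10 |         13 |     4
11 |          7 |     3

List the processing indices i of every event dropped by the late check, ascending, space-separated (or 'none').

8 11

i=0 t=0 v=3: → [0,2); WM=−∞
i=1 t=3 v=1: → [3,5),[2,4); WM=1
i=2 t=1 v=6: → [1,3),[0,2); WM=1
i=3 t=2 v=9: → [2,4),[1,3); WM=1
i=4 t=10 v=5: → [10,12),[9,11); WM=1
i=5 t=6 v=8: → [6,8),[5,7); WM=8; [0,2) fires=2 [1,3) fires=2 [2,4) fires=2 [3,5) fires=1 [5,7) fires=1 [6,8) fires=1
i=6 t=12 v=9: → [12,14),[11,13); WM=8
i=7 t=13 v=4: → [13,15),[12,14); WM=11; [9,11) fires=1
i=8 t=5 v=1: DROP (t<11-0); WM=11
i=9 t=11 v=8: → [11,13),[10,12); WM=11
i=10 t=13 v=4: → [13,15),[12,14); WM=11
i=11 t=7 v=3: DROP (t<11-0); WM=11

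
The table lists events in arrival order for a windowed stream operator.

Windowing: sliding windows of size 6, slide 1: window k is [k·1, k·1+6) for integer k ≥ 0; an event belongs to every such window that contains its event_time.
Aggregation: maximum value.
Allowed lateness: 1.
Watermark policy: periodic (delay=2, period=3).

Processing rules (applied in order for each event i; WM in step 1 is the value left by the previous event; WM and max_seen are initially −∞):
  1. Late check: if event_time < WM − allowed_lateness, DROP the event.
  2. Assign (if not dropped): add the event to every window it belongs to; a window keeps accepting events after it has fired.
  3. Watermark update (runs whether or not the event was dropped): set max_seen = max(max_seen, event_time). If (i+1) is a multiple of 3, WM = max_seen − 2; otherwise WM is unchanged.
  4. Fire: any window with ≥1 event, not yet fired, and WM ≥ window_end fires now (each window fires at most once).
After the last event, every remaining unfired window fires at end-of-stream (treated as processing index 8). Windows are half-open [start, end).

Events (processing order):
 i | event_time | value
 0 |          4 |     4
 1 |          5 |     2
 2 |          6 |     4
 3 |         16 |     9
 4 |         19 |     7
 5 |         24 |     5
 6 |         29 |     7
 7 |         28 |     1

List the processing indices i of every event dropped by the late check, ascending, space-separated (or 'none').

i=0 t=4 v=4: → [4,10),[3,9),[2,8),[1,7),[0,6); WM=−∞
i=1 t=5 v=2: → [5,11),[4,10),[3,9),[2,8),[1,7),[0,6); WM=−∞
i=2 t=6 v=4: → [6,12),[5,11),[4,10),[3,9),[2,8),[1,7); WM=4
i=3 t=16 v=9: → [16,22),[15,21),[14,20),[13,19),[12,18),[11,17); WM=4
i=4 t=19 v=7: → [19,25),[18,24),[17,23),[16,22),[15,21),[14,20); WM=4
i=5 t=24 v=5: → [24,30),[23,29),[22,28),[21,27),[20,26),[19,25); WM=22; [0,6) fires=4 [1,7) fires=4 [2,8) fires=4 [3,9) fires=4 [4,10) fires=4 [5,11) fires=4 [6,12) fires=4 [11,17) fires=9 [12,18) fires=9 [13,19) fires=9 [14,20) fires=9 [15,21) fires=9 [16,22) fires=9
i=6 t=29 v=7: → [29,35),[28,34),[27,33),[26,32),[25,31),[24,30); WM=22
i=7 t=28 v=1: → [28,34),[27,33),[26,32),[25,31),[24,30),[23,29); WM=22

none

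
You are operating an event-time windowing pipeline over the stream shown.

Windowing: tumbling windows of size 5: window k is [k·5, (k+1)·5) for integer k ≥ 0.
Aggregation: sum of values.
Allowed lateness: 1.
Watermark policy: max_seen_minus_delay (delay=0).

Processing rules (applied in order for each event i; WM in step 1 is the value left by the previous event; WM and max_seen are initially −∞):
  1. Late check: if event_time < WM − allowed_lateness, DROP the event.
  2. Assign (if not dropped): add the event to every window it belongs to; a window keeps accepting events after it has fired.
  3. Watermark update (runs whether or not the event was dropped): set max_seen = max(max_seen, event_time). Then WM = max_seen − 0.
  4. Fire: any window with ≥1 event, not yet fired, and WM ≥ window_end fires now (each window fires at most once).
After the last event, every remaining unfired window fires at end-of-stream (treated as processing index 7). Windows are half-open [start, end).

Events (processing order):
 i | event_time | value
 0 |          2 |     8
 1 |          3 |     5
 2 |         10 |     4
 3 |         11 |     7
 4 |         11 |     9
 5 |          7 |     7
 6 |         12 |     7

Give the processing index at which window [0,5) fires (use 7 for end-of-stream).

i=0 t=2 v=8: → [0,5); WM=2
i=1 t=3 v=5: → [0,5); WM=3
i=2 t=10 v=4: → [10,15); WM=10; [0,5) fires=13
i=3 t=11 v=7: → [10,15); WM=11
i=4 t=11 v=9: → [10,15); WM=11
i=5 t=7 v=7: DROP (t<11-1); WM=11
i=6 t=12 v=7: → [10,15); WM=12

2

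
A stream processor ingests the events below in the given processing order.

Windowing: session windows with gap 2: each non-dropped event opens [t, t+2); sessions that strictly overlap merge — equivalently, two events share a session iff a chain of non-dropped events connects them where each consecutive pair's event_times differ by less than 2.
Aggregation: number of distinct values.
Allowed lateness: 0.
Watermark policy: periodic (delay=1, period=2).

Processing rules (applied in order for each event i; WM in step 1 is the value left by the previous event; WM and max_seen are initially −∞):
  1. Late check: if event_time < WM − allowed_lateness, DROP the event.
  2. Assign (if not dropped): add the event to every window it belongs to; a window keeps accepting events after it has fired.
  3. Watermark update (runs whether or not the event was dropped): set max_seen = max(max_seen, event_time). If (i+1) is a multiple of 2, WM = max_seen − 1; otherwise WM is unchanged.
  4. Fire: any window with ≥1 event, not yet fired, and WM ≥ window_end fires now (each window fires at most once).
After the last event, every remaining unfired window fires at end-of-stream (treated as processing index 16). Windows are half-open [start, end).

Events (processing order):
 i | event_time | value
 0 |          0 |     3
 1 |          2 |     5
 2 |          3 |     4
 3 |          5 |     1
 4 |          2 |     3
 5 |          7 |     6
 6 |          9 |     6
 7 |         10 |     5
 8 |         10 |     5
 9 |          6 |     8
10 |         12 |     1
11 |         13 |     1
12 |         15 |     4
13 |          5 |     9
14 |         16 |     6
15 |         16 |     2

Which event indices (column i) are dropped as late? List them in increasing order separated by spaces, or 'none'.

4 9 13

i=0 t=0 v=3: → [0,2); WM=−∞
i=1 t=2 v=5: → [2,4); WM=1
i=2 t=3 v=4: → [2,5); WM=1
i=3 t=5 v=1: → [5,7); WM=4
i=4 t=2 v=3: DROP (t<4-0); WM=4
i=5 t=7 v=6: → [7,9); WM=6
i=6 t=9 v=6: → [9,11); WM=6
i=7 t=10 v=5: → [9,12); WM=9
i=8 t=10 v=5: → [9,12); WM=9
i=9 t=6 v=8: DROP (t<9-0); WM=9
i=10 t=12 v=1: → [12,14); WM=9
i=11 t=13 v=1: → [12,15); WM=12
i=12 t=15 v=4: → [15,17); WM=12
i=13 t=5 v=9: DROP (t<12-0); WM=14
i=14 t=16 v=6: → [15,18); WM=14
i=15 t=16 v=2: → [15,18); WM=15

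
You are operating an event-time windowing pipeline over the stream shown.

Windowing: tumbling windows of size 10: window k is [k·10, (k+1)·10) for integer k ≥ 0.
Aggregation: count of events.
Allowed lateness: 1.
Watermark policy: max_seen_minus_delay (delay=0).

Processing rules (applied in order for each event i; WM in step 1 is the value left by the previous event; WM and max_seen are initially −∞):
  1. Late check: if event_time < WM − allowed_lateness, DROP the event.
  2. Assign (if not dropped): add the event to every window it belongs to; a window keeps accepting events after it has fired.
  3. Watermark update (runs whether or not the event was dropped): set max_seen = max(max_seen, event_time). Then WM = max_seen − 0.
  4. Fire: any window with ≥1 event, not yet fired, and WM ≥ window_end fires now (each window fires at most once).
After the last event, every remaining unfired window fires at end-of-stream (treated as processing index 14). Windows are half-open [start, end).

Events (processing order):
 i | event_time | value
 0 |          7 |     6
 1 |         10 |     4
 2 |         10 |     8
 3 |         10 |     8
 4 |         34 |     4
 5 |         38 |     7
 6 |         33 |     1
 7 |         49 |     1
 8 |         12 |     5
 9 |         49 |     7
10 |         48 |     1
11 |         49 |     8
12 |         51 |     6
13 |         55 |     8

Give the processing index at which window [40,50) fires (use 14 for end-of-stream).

12

i=0 t=7 v=6: → [0,10); WM=7
i=1 t=10 v=4: → [10,20); WM=10; [0,10) fires=1
i=2 t=10 v=8: → [10,20); WM=10
i=3 t=10 v=8: → [10,20); WM=10
i=4 t=34 v=4: → [30,40); WM=34; [10,20) fires=3
i=5 t=38 v=7: → [30,40); WM=38
i=6 t=33 v=1: DROP (t<38-1); WM=38
i=7 t=49 v=1: → [40,50); WM=49; [30,40) fires=2
i=8 t=12 v=5: DROP (t<49-1); WM=49
i=9 t=49 v=7: → [40,50); WM=49
i=10 t=48 v=1: → [40,50); WM=49
i=11 t=49 v=8: → [40,50); WM=49
i=12 t=51 v=6: → [50,60); WM=51; [40,50) fires=4
i=13 t=55 v=8: → [50,60); WM=55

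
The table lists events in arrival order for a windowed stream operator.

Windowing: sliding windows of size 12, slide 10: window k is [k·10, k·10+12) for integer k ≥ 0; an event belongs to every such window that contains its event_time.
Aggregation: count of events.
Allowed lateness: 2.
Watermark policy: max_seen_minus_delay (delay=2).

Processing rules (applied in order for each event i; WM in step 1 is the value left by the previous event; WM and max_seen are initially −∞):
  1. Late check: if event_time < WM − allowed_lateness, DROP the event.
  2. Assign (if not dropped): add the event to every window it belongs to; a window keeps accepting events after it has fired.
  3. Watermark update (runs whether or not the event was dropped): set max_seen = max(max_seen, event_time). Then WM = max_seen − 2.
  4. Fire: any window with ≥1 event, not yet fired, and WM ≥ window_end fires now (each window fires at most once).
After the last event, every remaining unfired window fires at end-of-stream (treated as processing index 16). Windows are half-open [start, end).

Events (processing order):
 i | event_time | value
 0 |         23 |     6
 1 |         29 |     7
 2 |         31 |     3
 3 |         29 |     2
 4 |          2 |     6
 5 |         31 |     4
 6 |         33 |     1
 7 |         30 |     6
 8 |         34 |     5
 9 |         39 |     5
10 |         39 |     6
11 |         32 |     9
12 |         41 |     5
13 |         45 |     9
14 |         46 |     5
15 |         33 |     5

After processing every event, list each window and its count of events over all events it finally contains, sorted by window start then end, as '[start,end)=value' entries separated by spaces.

i=0 t=23 v=6: → [20,32); WM=21
i=1 t=29 v=7: → [20,32); WM=27
i=2 t=31 v=3: → [30,42),[20,32); WM=29
i=3 t=29 v=2: → [20,32); WM=29
i=4 t=2 v=6: DROP (t<29-2); WM=29
i=5 t=31 v=4: → [30,42),[20,32); WM=29
i=6 t=33 v=1: → [30,42); WM=31
i=7 t=30 v=6: → [30,42),[20,32); WM=31
i=8 t=34 v=5: → [30,42); WM=32; [20,32) fires=6
i=9 t=39 v=5: → [30,42); WM=37
i=10 t=39 v=6: → [30,42); WM=37
i=11 t=32 v=9: DROP (t<37-2); WM=37
i=12 t=41 v=5: → [40,52),[30,42); WM=39
i=13 t=45 v=9: → [40,52); WM=43; [30,42) fires=8
i=14 t=46 v=5: → [40,52); WM=44
i=15 t=33 v=5: DROP (t<44-2); WM=44

[20,32)=6 [30,42)=8 [40,52)=3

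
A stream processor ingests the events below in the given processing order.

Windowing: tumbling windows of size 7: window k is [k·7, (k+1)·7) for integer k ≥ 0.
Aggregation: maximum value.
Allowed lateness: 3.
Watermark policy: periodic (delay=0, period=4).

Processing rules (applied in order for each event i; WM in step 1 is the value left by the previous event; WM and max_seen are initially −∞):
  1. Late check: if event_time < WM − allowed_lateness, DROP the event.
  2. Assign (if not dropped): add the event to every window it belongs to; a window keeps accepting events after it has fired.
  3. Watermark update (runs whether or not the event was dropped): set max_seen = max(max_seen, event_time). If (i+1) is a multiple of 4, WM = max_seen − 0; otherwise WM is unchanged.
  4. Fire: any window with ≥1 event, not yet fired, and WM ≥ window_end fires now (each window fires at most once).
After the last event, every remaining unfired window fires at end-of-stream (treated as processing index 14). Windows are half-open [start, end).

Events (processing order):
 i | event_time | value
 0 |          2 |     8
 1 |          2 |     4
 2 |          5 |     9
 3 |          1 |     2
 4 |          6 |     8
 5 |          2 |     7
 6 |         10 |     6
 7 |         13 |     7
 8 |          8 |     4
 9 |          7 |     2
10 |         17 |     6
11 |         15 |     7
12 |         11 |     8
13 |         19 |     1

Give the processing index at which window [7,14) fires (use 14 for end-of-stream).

i=0 t=2 v=8: → [0,7); WM=−∞
i=1 t=2 v=4: → [0,7); WM=−∞
i=2 t=5 v=9: → [0,7); WM=−∞
i=3 t=1 v=2: → [0,7); WM=5
i=4 t=6 v=8: → [0,7); WM=5
i=5 t=2 v=7: → [0,7); WM=5
i=6 t=10 v=6: → [7,14); WM=5
i=7 t=13 v=7: → [7,14); WM=13; [0,7) fires=9
i=8 t=8 v=4: DROP (t<13-3); WM=13
i=9 t=7 v=2: DROP (t<13-3); WM=13
i=10 t=17 v=6: → [14,21); WM=13
i=11 t=15 v=7: → [14,21); WM=17; [7,14) fires=7
i=12 t=11 v=8: DROP (t<17-3); WM=17
i=13 t=19 v=1: → [14,21); WM=17

11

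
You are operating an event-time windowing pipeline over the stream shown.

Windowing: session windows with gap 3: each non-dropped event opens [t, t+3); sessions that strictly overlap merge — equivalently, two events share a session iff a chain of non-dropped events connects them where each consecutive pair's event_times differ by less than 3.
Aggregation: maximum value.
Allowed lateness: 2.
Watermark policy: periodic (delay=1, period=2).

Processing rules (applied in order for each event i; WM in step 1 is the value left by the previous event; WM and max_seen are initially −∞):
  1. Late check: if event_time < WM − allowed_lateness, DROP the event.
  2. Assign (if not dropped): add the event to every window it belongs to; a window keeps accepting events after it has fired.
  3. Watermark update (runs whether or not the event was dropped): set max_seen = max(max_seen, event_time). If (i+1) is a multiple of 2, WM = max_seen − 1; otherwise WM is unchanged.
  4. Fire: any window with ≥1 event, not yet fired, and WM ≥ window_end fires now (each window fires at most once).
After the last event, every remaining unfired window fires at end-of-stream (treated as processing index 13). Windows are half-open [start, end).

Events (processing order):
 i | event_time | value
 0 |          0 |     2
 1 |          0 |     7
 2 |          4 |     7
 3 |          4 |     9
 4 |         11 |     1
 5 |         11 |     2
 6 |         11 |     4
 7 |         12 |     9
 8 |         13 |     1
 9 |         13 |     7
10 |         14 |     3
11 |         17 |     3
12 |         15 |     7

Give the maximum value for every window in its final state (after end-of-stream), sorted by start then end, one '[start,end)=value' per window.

i=0 t=0 v=2: → [0,3); WM=−∞
i=1 t=0 v=7: → [0,3); WM=-1
i=2 t=4 v=7: → [4,7); WM=-1
i=3 t=4 v=9: → [4,7); WM=3
i=4 t=11 v=1: → [11,14); WM=3
i=5 t=11 v=2: → [11,14); WM=10
i=6 t=11 v=4: → [11,14); WM=10
i=7 t=12 v=9: → [11,15); WM=11
i=8 t=13 v=1: → [11,16); WM=11
i=9 t=13 v=7: → [11,16); WM=12
i=10 t=14 v=3: → [11,17); WM=12
i=11 t=17 v=3: → [17,20); WM=16
i=12 t=15 v=7: → [11,20); WM=16

[0,3)=7 [4,7)=9 [11,20)=9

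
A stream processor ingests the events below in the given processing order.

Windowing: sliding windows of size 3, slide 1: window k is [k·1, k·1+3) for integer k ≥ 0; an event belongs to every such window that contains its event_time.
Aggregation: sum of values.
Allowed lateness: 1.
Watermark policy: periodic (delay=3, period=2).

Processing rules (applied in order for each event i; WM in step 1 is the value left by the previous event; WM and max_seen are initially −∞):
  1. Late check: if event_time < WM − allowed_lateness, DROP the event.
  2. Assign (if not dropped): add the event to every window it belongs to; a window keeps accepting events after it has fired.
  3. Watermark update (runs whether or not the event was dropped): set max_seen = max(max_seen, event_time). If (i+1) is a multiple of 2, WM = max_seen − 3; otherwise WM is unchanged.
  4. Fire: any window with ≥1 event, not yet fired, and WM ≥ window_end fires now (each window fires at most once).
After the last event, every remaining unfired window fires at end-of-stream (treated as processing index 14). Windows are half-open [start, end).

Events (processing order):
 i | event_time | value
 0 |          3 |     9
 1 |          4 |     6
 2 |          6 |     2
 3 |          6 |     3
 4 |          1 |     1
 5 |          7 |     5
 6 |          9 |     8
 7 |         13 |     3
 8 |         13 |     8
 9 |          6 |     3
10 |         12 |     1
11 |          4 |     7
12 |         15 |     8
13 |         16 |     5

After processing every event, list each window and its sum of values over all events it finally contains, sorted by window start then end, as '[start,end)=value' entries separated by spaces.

i=0 t=3 v=9: → [3,6),[2,5),[1,4); WM=−∞
i=1 t=4 v=6: → [4,7),[3,6),[2,5); WM=1
i=2 t=6 v=2: → [6,9),[5,8),[4,7); WM=1
i=3 t=6 v=3: → [6,9),[5,8),[4,7); WM=3
i=4 t=1 v=1: DROP (t<3-1); WM=3
i=5 t=7 v=5: → [7,10),[6,9),[5,8); WM=4; [1,4) fires=9
i=6 t=9 v=8: → [9,12),[8,11),[7,10); WM=4
i=7 t=13 v=3: → [13,16),[12,15),[11,14); WM=10; [2,5) fires=15 [3,6) fires=15 [4,7) fires=11 [5,8) fires=10 [6,9) fires=10 [7,10) fires=13
i=8 t=13 v=8: → [13,16),[12,15),[11,14); WM=10
i=9 t=6 v=3: DROP (t<10-1); WM=10
i=10 t=12 v=1: → [12,15),[11,14),[10,13); WM=10
i=11 t=4 v=7: DROP (t<10-1); WM=10
i=12 t=15 v=8: → [15,18),[14,17),[13,16); WM=10
i=13 t=16 v=5: → [16,19),[15,18),[14,17); WM=13; [8,11) fires=8 [9,12) fires=8 [10,13) fires=1

[1,4)=9 [2,5)=15 [3,6)=15 [4,7)=11 [5,8)=10 [6,9)=10 [7,10)=13 [8,11)=8 [9,12)=8 [10,13)=1 [11,14)=12 [12,15)=12 [13,16)=19 [14,17)=13 [15,18)=13 [16,19)=5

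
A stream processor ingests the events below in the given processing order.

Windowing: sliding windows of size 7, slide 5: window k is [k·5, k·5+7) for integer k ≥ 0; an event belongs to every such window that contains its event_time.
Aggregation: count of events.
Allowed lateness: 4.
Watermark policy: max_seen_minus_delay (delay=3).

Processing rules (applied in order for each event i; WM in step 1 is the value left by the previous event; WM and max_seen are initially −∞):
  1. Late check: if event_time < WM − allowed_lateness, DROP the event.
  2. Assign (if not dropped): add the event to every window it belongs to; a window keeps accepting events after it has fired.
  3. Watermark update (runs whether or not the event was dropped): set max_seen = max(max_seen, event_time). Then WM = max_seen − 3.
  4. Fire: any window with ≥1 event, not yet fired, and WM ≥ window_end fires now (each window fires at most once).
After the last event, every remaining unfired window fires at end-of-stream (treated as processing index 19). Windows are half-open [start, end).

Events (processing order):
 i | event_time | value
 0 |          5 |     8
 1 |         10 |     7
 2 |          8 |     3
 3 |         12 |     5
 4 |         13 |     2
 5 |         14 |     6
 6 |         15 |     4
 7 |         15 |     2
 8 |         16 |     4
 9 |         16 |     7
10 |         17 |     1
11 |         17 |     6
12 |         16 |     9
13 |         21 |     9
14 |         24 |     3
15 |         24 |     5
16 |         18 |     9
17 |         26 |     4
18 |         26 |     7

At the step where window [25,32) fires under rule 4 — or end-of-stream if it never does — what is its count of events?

2

i=0 t=5 v=8: → [5,12),[0,7); WM=2
i=1 t=10 v=7: → [10,17),[5,12); WM=7; [0,7) fires=1
i=2 t=8 v=3: → [5,12); WM=7
i=3 t=12 v=5: → [10,17); WM=9
i=4 t=13 v=2: → [10,17); WM=10
i=5 t=14 v=6: → [10,17); WM=11
i=6 t=15 v=4: → [15,22),[10,17); WM=12; [5,12) fires=3
i=7 t=15 v=2: → [15,22),[10,17); WM=12
i=8 t=16 v=4: → [15,22),[10,17); WM=13
i=9 t=16 v=7: → [15,22),[10,17); WM=13
i=10 t=17 v=1: → [15,22); WM=14
i=11 t=17 v=6: → [15,22); WM=14
i=12 t=16 v=9: → [15,22),[10,17); WM=14
i=13 t=21 v=9: → [20,27),[15,22); WM=18; [10,17) fires=9
i=14 t=24 v=3: → [20,27); WM=21
i=15 t=24 v=5: → [20,27); WM=21
i=16 t=18 v=9: → [15,22); WM=21
i=17 t=26 v=4: → [25,32),[20,27); WM=23; [15,22) fires=9
i=18 t=26 v=7: → [25,32),[20,27); WM=23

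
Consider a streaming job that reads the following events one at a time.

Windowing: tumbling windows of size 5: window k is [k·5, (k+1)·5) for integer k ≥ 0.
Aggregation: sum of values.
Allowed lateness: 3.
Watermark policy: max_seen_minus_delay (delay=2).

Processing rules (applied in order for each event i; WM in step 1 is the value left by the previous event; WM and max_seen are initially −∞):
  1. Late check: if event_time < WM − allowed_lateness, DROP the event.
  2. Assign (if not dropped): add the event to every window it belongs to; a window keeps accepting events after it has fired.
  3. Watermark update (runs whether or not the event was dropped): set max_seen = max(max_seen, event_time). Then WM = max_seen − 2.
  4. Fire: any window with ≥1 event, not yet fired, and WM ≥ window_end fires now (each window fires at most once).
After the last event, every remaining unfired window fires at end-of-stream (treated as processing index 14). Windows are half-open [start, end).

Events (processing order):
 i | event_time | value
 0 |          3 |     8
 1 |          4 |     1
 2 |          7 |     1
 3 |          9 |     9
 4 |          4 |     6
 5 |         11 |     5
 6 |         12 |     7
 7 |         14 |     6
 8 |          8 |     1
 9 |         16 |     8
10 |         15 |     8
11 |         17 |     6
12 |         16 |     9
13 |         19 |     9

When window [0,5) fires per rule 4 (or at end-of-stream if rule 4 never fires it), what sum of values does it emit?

9

i=0 t=3 v=8: → [0,5); WM=1
i=1 t=4 v=1: → [0,5); WM=2
i=2 t=7 v=1: → [5,10); WM=5; [0,5) fires=9
i=3 t=9 v=9: → [5,10); WM=7
i=4 t=4 v=6: → [0,5); WM=7
i=5 t=11 v=5: → [10,15); WM=9
i=6 t=12 v=7: → [10,15); WM=10; [5,10) fires=10
i=7 t=14 v=6: → [10,15); WM=12
i=8 t=8 v=1: DROP (t<12-3); WM=12
i=9 t=16 v=8: → [15,20); WM=14
i=10 t=15 v=8: → [15,20); WM=14
i=11 t=17 v=6: → [15,20); WM=15; [10,15) fires=18
i=12 t=16 v=9: → [15,20); WM=15
i=13 t=19 v=9: → [15,20); WM=17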